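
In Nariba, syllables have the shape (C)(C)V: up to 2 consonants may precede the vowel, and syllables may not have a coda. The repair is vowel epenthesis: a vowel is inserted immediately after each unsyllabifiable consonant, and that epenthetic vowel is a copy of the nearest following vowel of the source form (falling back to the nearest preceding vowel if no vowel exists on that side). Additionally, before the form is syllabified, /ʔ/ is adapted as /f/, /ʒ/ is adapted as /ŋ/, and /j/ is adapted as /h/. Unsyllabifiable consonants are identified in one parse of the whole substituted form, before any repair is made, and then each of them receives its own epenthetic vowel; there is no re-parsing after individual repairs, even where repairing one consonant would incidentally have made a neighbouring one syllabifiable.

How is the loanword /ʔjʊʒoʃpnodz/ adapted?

fhʊŋoʃopnodozo

Substitution: /ʔ/ → /f/, /j/ → /h/, /ʒ/ → /ŋ/, giving /fhʊŋoʃpnodz/.
Under (C)(C)V, the unsyllabifiable consonants are /ʃ/, /d/, /z/ (no codas are permitted; onsets may contain at most 2 consonants).
Each unlicensed consonant becomes the onset of a new syllable: /ʃ/ → /ʃo/, /d/ → /do/, /z/ → /zo/.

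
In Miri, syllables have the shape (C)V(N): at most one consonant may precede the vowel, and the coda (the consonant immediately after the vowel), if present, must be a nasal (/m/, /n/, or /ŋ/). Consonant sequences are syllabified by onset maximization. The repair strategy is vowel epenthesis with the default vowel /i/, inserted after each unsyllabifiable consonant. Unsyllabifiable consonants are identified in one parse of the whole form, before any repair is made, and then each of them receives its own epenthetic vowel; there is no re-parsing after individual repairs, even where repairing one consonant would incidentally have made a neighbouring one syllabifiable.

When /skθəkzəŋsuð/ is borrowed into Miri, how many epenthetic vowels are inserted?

4

The unsyllabifiable consonants are /s/, /k/, /k/, /ð/; each receives one epenthetic vowel.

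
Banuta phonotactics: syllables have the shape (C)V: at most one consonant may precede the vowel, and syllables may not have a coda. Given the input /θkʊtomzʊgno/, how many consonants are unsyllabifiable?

Under (C)V, the unsyllabifiable consonants are /θ/, /m/, /g/ (no codas are permitted; onsets are limited to one consonant).

3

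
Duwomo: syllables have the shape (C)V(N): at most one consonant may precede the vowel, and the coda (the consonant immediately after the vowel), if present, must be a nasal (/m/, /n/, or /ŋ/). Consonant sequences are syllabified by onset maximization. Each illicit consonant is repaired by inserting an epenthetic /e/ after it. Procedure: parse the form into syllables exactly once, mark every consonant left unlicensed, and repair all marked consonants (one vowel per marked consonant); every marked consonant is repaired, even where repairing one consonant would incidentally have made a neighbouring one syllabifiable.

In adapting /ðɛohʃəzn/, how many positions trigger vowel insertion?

The unsyllabifiable consonants are /h/, /z/, /n/; each receives one epenthetic vowel.

3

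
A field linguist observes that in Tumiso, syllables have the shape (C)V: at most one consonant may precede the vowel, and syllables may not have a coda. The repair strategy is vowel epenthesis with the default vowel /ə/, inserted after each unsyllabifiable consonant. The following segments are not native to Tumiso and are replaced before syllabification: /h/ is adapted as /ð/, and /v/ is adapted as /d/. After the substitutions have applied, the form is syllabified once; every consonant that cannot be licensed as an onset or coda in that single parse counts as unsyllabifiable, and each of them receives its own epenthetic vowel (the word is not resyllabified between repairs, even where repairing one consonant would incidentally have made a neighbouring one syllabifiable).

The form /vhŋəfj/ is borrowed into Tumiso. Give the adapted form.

dəðəŋəfəjə

Substitution: /v/ → /d/, /h/ → /ð/, giving /dðŋəfj/.
Syllabifying with onset maximization leaves /d/, /ð/, /f/, /j/ stranded (no codas are permitted; onsets are limited to one consonant).
Each unlicensed consonant becomes the onset of a new syllable: /d/ → /də/, /ð/ → /ðə/, /f/ → /fə/, /j/ → /jə/.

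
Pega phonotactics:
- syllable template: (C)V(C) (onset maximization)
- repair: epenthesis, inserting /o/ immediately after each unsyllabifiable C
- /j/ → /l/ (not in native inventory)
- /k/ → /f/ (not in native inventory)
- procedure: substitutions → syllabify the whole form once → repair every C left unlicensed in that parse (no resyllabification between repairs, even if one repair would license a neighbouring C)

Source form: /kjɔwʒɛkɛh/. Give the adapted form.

Substitution: /k/ → /f/, /j/ → /l/, giving /flɔwʒɛfɛh/.
Syllabifying with onset maximization leaves /f/ stranded (at most one coda consonant is licensed; onsets are limited to one consonant).
Each unlicensed consonant becomes the onset of a new syllable: /f/ → /fo/.

folɔwʒɛfɛh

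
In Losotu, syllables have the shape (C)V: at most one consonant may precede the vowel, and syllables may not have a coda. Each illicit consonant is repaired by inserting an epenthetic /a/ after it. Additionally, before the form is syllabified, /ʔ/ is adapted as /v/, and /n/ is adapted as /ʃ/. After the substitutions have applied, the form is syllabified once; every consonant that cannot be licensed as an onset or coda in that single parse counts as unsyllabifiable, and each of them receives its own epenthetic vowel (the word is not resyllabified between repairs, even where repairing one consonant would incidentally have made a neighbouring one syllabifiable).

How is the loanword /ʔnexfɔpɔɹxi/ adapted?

Substitution: /ʔ/ → /v/, /n/ → /ʃ/, giving /vʃexfɔpɔɹxi/.
The consonants /v/, /x/, /ɹ/ cannot be parsed into a legal (C)V syllable (no codas are permitted; onsets are limited to one consonant).
Each unlicensed consonant becomes the onset of a new syllable: /v/ → /va/, /x/ → /xa/, /ɹ/ → /ɹa/.

vaʃexafɔpɔɹaxi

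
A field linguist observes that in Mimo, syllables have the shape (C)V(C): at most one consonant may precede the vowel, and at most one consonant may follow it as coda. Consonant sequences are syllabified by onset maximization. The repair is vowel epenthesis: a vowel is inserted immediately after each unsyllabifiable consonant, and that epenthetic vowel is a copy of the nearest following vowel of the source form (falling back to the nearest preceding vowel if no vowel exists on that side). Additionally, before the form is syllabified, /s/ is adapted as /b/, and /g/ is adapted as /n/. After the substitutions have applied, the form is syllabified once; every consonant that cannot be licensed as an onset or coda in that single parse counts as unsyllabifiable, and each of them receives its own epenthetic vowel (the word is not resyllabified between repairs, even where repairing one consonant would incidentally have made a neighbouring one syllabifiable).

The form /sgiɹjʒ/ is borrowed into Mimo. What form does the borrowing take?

Substitution: /s/ → /b/, /g/ → /n/, giving /bniɹjʒ/.
The consonants /b/, /j/, /ʒ/ cannot be parsed into a legal (C)V(C) syllable (at most one coda consonant is licensed; onsets are limited to one consonant).
Epenthesis after each stranded consonant: /b/ → /bi/, /j/ → /ji/, /ʒ/ → /ʒi/.

biniɹjiʒi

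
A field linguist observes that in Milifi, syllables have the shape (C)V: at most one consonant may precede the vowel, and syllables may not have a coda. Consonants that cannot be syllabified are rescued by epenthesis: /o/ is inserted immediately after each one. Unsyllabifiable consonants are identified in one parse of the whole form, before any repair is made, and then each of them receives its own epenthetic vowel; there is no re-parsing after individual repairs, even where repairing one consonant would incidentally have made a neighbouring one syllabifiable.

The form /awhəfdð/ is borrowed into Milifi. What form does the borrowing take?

Syllabifying with onset maximization leaves /w/, /f/, /d/, /ð/ stranded (no codas are permitted; onsets are limited to one consonant).
Inserting the epenthetic vowel yields /w/ → /wo/, /f/ → /fo/, /d/ → /do/, /ð/ → /ðo/.

awohəfodoðo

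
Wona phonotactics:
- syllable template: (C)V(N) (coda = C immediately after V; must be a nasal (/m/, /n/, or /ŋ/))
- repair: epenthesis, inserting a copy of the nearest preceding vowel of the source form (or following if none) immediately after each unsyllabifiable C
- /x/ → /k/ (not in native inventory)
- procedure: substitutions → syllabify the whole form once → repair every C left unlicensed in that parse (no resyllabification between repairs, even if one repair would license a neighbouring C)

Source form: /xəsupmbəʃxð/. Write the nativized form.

kəsupumubəʃəkəðə

Substitution: /x/ → /k/, giving /kəsupmbəʃkð/.
Syllabifying with onset maximization leaves /p/, /m/, /ʃ/, /k/, /ð/ stranded (only a nasal (/m/, /n/, or /ŋ/) is licensed in coda position; onsets are limited to one consonant).
Each unlicensed consonant becomes the onset of a new syllable: /p/ → /pu/, /m/ → /mu/, /ʃ/ → /ʃə/, /k/ → /kə/, /ð/ → /ðə/.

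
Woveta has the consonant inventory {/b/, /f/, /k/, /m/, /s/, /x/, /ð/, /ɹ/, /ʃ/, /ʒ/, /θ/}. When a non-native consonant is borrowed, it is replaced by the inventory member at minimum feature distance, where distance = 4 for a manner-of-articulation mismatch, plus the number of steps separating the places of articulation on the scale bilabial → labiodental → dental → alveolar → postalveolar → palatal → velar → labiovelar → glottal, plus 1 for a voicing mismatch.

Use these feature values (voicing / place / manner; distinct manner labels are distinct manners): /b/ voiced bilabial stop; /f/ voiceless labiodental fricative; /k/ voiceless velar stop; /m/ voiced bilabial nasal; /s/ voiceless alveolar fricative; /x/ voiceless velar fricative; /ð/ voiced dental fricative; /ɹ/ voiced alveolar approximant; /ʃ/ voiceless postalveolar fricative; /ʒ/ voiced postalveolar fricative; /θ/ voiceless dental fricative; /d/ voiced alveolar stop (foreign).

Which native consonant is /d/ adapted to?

/b/ is closest: same manner (stop), place distance 3 (alveolar→bilabial), same voicing; total 3. Next closest is /k/ at distance 4.

b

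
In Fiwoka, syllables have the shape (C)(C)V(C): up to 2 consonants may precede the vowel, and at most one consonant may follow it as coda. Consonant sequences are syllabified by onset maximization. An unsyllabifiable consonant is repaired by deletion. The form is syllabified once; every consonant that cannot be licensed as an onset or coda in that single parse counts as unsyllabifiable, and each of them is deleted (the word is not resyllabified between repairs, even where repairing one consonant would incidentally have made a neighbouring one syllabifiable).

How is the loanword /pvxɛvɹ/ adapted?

vxɛv

Syllabifying with onset maximization leaves /p/, /ɹ/ stranded (at most one coda consonant is licensed; onsets may contain at most 2 consonants).
Each unlicensed consonant is deleted: /p/, /ɹ/.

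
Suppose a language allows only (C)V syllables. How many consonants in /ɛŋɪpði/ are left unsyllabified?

The consonants /p/ cannot be parsed into a legal (C)V syllable (no codas are permitted; onsets are limited to one consonant).

1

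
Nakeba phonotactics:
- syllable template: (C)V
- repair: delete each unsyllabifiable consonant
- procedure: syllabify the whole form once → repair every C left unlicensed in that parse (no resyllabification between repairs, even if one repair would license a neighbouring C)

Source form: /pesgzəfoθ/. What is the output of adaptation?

Syllabifying with onset maximization leaves /s/, /g/, /θ/ stranded (no codas are permitted; onsets are limited to one consonant).
Each unlicensed consonant is deleted: /s/, /g/, /θ/.

pezəfo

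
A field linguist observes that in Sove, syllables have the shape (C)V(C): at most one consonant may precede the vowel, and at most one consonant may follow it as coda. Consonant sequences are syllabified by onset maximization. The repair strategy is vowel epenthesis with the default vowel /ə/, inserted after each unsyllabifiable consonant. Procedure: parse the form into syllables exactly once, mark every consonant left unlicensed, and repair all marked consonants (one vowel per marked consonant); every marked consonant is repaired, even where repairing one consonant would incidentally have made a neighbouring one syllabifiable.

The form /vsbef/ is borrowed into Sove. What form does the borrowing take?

vəsəbef

Under (C)V(C), the unsyllabifiable consonants are /v/, /s/ (at most one coda consonant is licensed; onsets are limited to one consonant).
Inserting the epenthetic vowel yields /v/ → /və/, /s/ → /sə/.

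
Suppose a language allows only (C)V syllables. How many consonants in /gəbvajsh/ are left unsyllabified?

Syllabifying with onset maximization leaves /b/, /j/, /s/, /h/ stranded (no codas are permitted; onsets are limited to one consonant).

4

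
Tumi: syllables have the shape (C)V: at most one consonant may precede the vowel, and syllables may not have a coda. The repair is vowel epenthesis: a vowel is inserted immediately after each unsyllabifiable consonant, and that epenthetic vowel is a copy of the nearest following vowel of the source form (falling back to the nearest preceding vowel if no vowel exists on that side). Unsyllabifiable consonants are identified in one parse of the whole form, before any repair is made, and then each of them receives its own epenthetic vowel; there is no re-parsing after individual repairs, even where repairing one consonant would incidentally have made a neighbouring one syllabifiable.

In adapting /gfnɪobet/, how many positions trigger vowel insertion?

3

The unsyllabifiable consonants are /g/, /f/, /t/; each receives one epenthetic vowel.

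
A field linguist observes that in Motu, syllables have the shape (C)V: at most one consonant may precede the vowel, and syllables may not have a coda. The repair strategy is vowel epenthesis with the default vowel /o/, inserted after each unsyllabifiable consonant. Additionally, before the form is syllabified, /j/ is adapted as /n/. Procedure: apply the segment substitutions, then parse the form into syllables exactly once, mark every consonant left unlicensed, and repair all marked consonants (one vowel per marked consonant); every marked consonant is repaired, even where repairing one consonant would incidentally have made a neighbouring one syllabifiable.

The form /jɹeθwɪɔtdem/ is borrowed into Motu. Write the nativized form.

Substitution: /j/ → /n/, giving /nɹeθwɪɔtdem/.
Syllabifying with onset maximization leaves /n/, /θ/, /t/, /m/ stranded (no codas are permitted; onsets are limited to one consonant).
Each unlicensed consonant becomes the onset of a new syllable: /n/ → /no/, /θ/ → /θo/, /t/ → /to/, /m/ → /mo/.

noɹeθowɪɔtodemo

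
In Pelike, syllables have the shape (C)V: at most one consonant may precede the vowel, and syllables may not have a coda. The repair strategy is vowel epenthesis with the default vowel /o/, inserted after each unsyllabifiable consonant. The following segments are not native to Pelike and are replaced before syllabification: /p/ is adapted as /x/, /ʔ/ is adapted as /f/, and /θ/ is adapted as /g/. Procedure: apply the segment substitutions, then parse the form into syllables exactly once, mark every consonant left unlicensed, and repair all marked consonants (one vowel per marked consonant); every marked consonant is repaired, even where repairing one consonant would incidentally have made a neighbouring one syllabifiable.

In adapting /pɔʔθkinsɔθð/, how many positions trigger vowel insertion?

5

After substitution the input is /xɔfgkinsɔgð/.
The unsyllabifiable consonants are /f/, /g/, /n/, /g/, /ð/; each receives one epenthetic vowel.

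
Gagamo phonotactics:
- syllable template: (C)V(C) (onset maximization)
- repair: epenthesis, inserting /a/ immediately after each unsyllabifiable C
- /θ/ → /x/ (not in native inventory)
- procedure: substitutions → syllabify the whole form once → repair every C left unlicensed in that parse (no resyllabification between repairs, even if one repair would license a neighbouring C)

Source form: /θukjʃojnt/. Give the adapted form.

Substitution: /θ/ → /x/, giving /xukjʃojnt/.
Syllabifying with onset maximization leaves /j/, /n/, /t/ stranded (at most one coda consonant is licensed; onsets are limited to one consonant).
Inserting the epenthetic vowel yields /j/ → /ja/, /n/ → /na/, /t/ → /ta/.

xukjaʃojnata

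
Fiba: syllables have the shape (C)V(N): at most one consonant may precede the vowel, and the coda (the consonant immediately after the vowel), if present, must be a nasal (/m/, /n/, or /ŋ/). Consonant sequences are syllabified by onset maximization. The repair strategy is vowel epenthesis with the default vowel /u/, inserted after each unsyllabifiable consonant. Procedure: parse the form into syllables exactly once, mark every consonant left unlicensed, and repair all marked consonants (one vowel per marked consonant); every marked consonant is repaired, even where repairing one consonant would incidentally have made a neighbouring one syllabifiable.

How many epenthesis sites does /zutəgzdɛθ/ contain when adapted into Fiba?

3

The unsyllabifiable consonants are /g/, /z/, /θ/; each receives one epenthetic vowel.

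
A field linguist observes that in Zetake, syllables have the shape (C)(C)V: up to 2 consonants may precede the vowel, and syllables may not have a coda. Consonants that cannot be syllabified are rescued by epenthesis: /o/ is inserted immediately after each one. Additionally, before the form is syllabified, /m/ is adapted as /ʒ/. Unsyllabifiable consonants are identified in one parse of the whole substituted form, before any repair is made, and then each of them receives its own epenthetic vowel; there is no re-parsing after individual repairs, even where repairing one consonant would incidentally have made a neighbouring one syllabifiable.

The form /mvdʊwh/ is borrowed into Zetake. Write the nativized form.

Substitution: /m/ → /ʒ/, giving /ʒvdʊwh/.
The consonants /ʒ/, /w/, /h/ cannot be parsed into a legal (C)(C)V syllable (no codas are permitted; onsets may contain at most 2 consonants).
Epenthesis after each stranded consonant: /ʒ/ → /ʒo/, /w/ → /wo/, /h/ → /ho/.

ʒovdʊwoho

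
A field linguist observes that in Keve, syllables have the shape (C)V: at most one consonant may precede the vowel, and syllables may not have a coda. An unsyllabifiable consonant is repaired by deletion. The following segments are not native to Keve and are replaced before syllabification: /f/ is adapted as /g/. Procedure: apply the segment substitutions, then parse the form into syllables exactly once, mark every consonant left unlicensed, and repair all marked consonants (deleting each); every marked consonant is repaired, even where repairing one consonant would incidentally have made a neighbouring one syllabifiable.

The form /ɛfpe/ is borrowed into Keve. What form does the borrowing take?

Substitution: /f/ → /g/, giving /ɛgpe/.
Under (C)V, the unsyllabifiable consonants are /g/ (no codas are permitted; onsets are limited to one consonant).
Deleting the stranded consonants removes /g/.

ɛpe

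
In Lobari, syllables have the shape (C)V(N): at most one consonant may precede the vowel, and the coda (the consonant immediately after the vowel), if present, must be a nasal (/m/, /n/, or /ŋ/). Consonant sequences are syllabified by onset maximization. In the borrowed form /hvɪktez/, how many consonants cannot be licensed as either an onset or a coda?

The consonants /h/, /k/, /z/ cannot be parsed into a legal (C)V(N) syllable (only a nasal (/m/, /n/, or /ŋ/) is licensed in coda position; onsets are limited to one consonant).

3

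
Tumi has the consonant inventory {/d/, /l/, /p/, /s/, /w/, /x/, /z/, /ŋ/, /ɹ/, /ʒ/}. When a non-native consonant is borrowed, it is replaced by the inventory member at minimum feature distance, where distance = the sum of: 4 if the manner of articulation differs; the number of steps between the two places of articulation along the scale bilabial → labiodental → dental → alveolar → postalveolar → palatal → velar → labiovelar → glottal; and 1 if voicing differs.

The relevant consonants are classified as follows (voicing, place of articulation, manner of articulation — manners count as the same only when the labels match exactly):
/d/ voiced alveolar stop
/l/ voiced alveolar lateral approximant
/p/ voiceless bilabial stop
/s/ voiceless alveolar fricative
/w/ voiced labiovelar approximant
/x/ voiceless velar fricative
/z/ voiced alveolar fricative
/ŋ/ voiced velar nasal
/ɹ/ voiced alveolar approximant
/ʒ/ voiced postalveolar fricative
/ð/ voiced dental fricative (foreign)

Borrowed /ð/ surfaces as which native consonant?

/z/ is closest: same manner (fricative), place distance 1 (dental→alveolar), same voicing; total 1. Next closest is /s/ at distance 2.

z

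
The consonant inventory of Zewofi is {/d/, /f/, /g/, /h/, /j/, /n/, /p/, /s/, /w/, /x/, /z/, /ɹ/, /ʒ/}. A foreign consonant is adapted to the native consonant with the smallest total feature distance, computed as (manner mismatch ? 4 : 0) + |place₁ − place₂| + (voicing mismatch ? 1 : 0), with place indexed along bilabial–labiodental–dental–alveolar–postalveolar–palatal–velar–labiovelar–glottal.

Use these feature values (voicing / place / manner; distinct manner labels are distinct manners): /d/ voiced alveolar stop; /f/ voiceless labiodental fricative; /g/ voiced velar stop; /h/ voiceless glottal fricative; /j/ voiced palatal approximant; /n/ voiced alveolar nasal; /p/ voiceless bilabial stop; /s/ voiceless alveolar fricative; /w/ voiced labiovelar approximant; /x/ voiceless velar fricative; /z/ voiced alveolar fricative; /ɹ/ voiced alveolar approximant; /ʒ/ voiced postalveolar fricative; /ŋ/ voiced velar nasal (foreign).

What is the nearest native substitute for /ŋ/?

n

/n/ is closest: same manner (nasal), place distance 3 (velar→alveolar), same voicing; total 3. Next closest is /g/ at distance 4.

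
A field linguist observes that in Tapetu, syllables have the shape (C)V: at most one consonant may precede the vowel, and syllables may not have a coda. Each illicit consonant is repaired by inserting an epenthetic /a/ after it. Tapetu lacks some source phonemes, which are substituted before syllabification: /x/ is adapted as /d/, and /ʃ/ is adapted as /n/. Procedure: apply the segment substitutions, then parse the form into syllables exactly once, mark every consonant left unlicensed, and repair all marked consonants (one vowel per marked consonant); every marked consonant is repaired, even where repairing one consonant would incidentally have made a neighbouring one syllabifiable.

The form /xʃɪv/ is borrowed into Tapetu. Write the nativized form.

danɪva

Substitution: /x/ → /d/, /ʃ/ → /n/, giving /dnɪv/.
Under (C)V, the unsyllabifiable consonants are /d/, /v/ (no codas are permitted; onsets are limited to one consonant).
Inserting the epenthetic vowel yields /d/ → /da/, /v/ → /va/.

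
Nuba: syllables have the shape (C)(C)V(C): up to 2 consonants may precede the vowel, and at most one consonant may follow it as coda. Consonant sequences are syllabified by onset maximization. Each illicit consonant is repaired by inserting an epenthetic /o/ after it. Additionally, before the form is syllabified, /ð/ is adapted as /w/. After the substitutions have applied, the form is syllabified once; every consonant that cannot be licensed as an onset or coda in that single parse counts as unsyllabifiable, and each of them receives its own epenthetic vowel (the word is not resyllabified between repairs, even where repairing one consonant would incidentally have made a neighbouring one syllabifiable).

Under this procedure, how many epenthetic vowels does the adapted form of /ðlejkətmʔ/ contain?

After substitution the input is /wlejkətmʔ/.
The unsyllabifiable consonants are /m/, /ʔ/; each receives one epenthetic vowel.

2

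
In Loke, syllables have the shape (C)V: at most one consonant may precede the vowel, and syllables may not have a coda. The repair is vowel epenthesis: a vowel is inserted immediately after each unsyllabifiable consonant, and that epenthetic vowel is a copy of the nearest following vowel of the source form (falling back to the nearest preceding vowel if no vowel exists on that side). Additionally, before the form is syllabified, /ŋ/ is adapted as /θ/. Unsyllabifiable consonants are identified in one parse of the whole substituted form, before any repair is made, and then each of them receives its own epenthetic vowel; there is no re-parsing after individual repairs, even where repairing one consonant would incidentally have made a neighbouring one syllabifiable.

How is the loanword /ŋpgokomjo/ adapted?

θopogokomojo

Substitution: /ŋ/ → /θ/, giving /θpgokomjo/.
Syllabifying with onset maximization leaves /θ/, /p/, /m/ stranded (no codas are permitted; onsets are limited to one consonant).
Inserting the epenthetic vowel yields /θ/ → /θo/, /p/ → /po/, /m/ → /mo/.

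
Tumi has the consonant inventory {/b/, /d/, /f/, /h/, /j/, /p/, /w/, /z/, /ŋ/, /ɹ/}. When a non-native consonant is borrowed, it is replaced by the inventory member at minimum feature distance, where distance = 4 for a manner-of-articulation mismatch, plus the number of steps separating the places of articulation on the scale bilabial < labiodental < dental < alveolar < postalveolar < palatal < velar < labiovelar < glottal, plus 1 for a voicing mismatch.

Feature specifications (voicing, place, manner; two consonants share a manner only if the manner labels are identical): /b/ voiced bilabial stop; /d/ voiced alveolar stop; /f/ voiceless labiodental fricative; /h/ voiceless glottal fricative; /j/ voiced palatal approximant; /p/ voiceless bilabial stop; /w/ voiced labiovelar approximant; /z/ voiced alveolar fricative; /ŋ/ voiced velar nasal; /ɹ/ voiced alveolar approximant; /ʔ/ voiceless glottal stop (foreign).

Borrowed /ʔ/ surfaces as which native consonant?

h

/h/ is closest: manner differs (stop→fricative, +4), place distance 0 (glottal→glottal), same voicing; total 4. Next closest is /d/ at distance 6.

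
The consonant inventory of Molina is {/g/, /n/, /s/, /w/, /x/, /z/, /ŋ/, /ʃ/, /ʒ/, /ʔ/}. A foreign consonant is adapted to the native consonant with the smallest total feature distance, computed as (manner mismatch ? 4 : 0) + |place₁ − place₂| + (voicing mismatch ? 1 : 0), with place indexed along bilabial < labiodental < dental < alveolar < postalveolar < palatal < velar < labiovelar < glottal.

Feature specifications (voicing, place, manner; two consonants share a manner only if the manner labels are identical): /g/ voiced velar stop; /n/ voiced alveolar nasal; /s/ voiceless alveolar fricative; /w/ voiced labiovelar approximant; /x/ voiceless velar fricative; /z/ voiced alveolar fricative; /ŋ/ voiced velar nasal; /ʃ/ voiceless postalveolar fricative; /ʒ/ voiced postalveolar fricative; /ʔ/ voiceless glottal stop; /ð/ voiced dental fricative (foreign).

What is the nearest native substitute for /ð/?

/z/ is closest: same manner (fricative), place distance 1 (dental→alveolar), same voicing; total 1. Next closest is /s/ at distance 2.

z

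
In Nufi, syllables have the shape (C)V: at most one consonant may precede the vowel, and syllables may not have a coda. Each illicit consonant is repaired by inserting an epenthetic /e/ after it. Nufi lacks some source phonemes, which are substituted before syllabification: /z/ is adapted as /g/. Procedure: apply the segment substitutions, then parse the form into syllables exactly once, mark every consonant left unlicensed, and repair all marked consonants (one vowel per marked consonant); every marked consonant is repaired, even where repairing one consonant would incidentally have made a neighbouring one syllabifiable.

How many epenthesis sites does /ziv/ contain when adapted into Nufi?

1

After substitution the input is /giv/.
The unsyllabifiable consonants are /v/; each receives one epenthetic vowel.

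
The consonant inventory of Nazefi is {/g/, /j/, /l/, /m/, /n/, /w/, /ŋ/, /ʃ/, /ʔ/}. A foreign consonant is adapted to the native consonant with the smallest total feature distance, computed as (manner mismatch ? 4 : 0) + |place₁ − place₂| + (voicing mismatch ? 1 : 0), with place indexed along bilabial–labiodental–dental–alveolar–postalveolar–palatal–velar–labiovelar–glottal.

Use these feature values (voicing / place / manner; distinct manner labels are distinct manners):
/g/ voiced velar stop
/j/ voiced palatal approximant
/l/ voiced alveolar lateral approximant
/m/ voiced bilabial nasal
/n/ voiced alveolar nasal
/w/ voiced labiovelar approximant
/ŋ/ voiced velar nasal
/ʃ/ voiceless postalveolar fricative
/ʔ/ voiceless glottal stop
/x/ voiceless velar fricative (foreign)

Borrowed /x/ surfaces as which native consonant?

ʃ

/ʃ/ is closest: same manner (fricative), place distance 2 (velar→postalveolar), same voicing; total 2. Next closest is /g/ at distance 5.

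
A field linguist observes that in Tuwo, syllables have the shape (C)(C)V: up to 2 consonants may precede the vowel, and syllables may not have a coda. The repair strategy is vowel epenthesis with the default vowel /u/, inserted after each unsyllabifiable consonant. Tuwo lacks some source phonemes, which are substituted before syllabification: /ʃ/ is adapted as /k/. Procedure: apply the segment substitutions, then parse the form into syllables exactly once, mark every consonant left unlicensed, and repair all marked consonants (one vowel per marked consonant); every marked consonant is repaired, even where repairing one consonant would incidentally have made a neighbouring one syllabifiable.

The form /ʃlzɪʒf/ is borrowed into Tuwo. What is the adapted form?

kulzɪʒufu

Substitution: /ʃ/ → /k/, giving /klzɪʒf/.
Under (C)(C)V, the unsyllabifiable consonants are /k/, /ʒ/, /f/ (no codas are permitted; onsets may contain at most 2 consonants).
Inserting the epenthetic vowel yields /k/ → /ku/, /ʒ/ → /ʒu/, /f/ → /fu/.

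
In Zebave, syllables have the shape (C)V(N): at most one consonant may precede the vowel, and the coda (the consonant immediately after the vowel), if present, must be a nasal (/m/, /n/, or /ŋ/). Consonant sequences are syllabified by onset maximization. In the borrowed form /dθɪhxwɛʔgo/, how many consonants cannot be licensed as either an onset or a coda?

4

Syllabifying with onset maximization leaves /d/, /h/, /x/, /ʔ/ stranded (only a nasal (/m/, /n/, or /ŋ/) is licensed in coda position; onsets are limited to one consonant).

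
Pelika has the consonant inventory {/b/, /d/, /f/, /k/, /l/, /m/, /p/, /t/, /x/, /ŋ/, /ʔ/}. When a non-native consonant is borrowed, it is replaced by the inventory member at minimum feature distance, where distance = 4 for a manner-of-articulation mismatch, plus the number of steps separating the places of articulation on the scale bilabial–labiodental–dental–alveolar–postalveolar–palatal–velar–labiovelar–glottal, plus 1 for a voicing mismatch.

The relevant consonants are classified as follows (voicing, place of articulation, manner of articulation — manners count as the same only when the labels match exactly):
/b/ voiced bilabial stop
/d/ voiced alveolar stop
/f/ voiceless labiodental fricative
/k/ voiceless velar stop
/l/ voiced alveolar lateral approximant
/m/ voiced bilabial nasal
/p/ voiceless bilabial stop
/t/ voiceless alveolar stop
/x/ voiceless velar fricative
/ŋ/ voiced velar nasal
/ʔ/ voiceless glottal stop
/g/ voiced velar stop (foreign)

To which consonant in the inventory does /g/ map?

k

/k/ is closest: same manner (stop), place distance 0 (velar→velar), voicing differs (+1); total 1. Next closest is /d/ at distance 3.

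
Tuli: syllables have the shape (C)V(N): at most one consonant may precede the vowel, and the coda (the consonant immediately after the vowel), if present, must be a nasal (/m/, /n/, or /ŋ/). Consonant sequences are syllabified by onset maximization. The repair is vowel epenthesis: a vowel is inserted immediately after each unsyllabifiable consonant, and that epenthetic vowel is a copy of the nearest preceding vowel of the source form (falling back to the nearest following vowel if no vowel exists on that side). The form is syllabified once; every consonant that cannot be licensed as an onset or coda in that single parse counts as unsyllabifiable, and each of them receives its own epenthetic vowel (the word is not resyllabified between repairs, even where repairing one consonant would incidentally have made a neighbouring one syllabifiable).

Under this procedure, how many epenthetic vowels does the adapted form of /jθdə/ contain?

2

The unsyllabifiable consonants are /j/, /θ/; each receives one epenthetic vowel.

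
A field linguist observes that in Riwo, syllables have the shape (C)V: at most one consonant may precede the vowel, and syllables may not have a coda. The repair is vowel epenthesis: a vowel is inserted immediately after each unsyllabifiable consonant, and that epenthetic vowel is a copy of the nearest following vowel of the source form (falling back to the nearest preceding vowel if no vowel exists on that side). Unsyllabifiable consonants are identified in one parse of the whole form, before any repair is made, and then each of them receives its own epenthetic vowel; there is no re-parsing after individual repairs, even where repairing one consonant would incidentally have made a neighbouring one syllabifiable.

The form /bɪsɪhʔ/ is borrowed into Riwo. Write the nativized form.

Under (C)V, the unsyllabifiable consonants are /h/, /ʔ/ (no codas are permitted; onsets are limited to one consonant).
Inserting the epenthetic vowel yields /h/ → /hɪ/, /ʔ/ → /ʔɪ/.

bɪsɪhɪʔɪ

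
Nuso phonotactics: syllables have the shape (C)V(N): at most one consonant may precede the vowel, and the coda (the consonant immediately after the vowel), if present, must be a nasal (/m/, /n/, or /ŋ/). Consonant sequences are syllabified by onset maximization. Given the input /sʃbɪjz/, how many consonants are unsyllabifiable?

Syllabifying with onset maximization leaves /s/, /ʃ/, /j/, /z/ stranded (only a nasal (/m/, /n/, or /ŋ/) is licensed in coda position; onsets are limited to one consonant).

4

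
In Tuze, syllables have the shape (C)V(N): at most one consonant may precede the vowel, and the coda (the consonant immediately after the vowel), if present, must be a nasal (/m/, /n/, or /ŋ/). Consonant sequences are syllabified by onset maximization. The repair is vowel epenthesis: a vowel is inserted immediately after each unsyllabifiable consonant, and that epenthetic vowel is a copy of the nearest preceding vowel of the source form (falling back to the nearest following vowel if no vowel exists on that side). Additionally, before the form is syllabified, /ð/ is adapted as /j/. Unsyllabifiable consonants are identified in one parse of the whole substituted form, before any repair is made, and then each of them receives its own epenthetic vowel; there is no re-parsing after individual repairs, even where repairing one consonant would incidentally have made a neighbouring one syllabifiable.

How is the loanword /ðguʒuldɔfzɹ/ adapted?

juguʒuludɔfɔzɔɹɔ

Substitution: /ð/ → /j/, giving /jguʒuldɔfzɹ/.
Syllabifying with onset maximization leaves /j/, /l/, /f/, /z/, /ɹ/ stranded (only a nasal (/m/, /n/, or /ŋ/) is licensed in coda position; onsets are limited to one consonant).
Epenthesis after each stranded consonant: /j/ → /ju/, /l/ → /lu/, /f/ → /fɔ/, /z/ → /zɔ/, /ɹ/ → /ɹɔ/.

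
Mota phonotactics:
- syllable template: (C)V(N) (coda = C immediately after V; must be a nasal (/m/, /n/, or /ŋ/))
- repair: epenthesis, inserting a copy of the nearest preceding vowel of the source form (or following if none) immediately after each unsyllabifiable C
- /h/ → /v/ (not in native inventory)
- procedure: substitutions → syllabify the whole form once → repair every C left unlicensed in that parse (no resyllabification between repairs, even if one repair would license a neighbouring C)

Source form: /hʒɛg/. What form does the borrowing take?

Substitution: /h/ → /v/, giving /vʒɛg/.
The consonants /v/, /g/ cannot be parsed into a legal (C)V(N) syllable (only a nasal (/m/, /n/, or /ŋ/) is licensed in coda position; onsets are limited to one consonant).
Each unlicensed consonant becomes the onset of a new syllable: /v/ → /vɛ/, /g/ → /gɛ/.

vɛʒɛgɛ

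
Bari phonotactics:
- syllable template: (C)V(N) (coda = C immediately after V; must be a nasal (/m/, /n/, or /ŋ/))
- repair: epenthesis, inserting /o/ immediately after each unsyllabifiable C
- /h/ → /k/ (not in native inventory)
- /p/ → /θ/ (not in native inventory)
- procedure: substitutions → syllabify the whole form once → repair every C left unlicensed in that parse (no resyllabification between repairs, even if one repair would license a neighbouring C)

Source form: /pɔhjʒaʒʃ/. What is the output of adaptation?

θɔkojoʒaʒoʃo

Substitution: /p/ → /θ/, /h/ → /k/, giving /θɔkjʒaʒʃ/.
Syllabifying with onset maximization leaves /k/, /j/, /ʒ/, /ʃ/ stranded (only a nasal (/m/, /n/, or /ŋ/) is licensed in coda position; onsets are limited to one consonant).
Epenthesis after each stranded consonant: /k/ → /ko/, /j/ → /jo/, /ʒ/ → /ʒo/, /ʃ/ → /ʃo/.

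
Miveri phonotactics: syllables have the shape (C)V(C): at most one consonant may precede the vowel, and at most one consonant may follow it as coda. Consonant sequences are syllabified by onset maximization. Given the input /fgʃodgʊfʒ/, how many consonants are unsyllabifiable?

3

Under (C)V(C), the unsyllabifiable consonants are /f/, /g/, /ʒ/ (at most one coda consonant is licensed; onsets are limited to one consonant).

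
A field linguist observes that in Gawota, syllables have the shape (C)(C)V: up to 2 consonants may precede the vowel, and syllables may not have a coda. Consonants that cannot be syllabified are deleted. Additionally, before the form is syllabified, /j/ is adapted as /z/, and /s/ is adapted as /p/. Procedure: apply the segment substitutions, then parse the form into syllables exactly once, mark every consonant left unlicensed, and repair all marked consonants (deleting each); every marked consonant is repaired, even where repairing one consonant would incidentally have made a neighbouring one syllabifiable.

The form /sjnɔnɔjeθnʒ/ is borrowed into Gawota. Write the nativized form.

Substitution: /s/ → /p/, /j/ → /z/, giving /pznɔnɔzeθnʒ/.
Under (C)(C)V, the unsyllabifiable consonants are /p/, /θ/, /n/, /ʒ/ (no codas are permitted; onsets may contain at most 2 consonants).
Each unlicensed consonant is deleted: /p/, /θ/, /n/, /ʒ/.

znɔnɔze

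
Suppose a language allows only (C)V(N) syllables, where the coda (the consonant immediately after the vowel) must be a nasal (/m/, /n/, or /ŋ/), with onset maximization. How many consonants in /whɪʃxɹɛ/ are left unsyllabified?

Syllabifying with onset maximization leaves /w/, /ʃ/, /x/ stranded (only a nasal (/m/, /n/, or /ŋ/) is licensed in coda position; onsets are limited to one consonant).

3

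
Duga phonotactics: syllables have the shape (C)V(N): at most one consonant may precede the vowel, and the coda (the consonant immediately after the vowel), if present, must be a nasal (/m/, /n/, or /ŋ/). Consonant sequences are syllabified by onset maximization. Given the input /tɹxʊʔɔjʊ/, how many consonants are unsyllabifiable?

2

Syllabifying with onset maximization leaves /t/, /ɹ/ stranded (only a nasal (/m/, /n/, or /ŋ/) is licensed in coda position; onsets are limited to one consonant).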